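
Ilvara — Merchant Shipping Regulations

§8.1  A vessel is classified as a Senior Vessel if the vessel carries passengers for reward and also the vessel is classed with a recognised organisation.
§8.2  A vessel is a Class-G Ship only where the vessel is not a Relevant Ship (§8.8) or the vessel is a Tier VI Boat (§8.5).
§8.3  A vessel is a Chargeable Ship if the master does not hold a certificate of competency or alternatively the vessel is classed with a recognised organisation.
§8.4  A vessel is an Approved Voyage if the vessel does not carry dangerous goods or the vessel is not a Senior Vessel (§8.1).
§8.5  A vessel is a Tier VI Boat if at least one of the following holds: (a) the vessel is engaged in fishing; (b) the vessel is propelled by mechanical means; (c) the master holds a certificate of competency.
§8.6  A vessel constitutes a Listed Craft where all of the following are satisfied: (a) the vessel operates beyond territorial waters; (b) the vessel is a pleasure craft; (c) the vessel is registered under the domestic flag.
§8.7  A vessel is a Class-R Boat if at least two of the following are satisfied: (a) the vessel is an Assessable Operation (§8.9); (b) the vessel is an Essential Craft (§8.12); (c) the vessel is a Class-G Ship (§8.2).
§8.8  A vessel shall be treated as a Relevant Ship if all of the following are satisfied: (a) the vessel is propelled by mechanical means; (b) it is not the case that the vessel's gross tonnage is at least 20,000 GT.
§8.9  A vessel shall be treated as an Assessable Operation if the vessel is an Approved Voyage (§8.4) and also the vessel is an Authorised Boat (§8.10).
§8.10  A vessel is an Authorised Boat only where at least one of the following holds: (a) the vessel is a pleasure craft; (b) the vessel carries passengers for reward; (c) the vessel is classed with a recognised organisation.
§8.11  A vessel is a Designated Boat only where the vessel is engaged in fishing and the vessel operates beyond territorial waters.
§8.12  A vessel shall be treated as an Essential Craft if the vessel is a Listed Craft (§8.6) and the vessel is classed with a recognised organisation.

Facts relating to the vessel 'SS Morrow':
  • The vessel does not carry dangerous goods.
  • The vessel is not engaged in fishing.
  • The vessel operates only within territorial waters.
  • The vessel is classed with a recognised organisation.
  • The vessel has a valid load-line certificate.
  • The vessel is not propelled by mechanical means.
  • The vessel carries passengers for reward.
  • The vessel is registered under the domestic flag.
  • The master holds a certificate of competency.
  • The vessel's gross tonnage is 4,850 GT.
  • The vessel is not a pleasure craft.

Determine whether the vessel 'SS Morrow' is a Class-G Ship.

§8.8 — Relevant Ship: [the vessel is propelled by mechanical means? no] AND [vessel's gross tonnage: 4,850 GT ≥ 20,000 GT? no, so negated condition yes] → not satisfied.
§8.5 — Tier VI Boat: [the vessel is engaged in fishing? no] OR [the vessel is propelled by mechanical means? no] OR [the master holds a certificate of competency? yes] → satisfied.
§8.2 — Class-G Ship: [not a Relevant Ship (§8.8)? yes] OR [Tier VI Boat (§8.5)? yes] → satisfied.

Yes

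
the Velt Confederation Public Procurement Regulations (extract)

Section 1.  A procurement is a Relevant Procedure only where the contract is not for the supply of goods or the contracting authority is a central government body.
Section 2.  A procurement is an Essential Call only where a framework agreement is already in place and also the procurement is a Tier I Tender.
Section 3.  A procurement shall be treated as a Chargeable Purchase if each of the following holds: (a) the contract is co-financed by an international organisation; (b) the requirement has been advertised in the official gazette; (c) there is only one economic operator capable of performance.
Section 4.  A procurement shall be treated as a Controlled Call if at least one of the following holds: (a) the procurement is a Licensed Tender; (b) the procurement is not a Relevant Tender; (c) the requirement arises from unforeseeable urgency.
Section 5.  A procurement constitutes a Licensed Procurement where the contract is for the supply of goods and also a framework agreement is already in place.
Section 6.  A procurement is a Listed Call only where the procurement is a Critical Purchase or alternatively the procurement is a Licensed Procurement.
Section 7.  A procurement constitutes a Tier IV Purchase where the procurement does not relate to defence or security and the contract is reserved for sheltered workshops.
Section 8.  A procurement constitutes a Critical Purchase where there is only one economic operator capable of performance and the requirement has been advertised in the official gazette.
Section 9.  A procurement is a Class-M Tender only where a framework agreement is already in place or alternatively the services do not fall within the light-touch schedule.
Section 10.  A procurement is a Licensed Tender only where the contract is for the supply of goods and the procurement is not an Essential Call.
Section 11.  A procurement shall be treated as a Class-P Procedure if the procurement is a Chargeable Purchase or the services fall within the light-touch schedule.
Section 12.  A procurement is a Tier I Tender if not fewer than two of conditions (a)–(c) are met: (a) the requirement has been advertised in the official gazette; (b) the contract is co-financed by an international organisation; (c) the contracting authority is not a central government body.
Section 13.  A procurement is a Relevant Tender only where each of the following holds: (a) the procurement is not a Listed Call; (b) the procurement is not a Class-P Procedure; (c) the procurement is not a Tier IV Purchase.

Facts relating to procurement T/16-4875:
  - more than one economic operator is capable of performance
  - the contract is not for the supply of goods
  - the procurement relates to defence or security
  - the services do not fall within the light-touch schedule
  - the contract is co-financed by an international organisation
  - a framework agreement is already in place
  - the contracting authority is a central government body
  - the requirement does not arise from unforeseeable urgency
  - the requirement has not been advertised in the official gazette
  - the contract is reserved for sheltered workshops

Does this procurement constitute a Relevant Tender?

section 8 — Critical Purchase: [there is only one economic operator capable of performance? no] AND [the requirement has been advertised in the official gazette? no] → not satisfied.
section 5 — Licensed Procurement: [the contract is for the supply of goods? no] AND [a framework agreement is already in place? yes] → not satisfied.
section 6 — Listed Call: [Critical Purchase (section 8)? no] OR [Licensed Procurement (section 5)? no] → not satisfied.
section 3 — Chargeable Purchase: [the contract is co-financed by an international organisation? yes] AND [the requirement has been advertised in the official gazette? no] AND [there is only one economic operator capable of performance? no] → not satisfied.
section 11 — Class-P Procedure: [Chargeable Purchase (section 3)? no] OR [the services fall within the light-touch schedule? no] → not satisfied.
section 7 — Tier IV Purchase: [the procurement does not relate to defence or security? no] AND [the contract is reserved for sheltered workshops? yes] → not satisfied.
section 13 — Relevant Tender: [not a Listed Call (section 6)? yes] AND [not a Class-P Procedure (section 11)? yes] AND [not a Tier IV Purchase (section 7)? yes] → satisfied.

Yes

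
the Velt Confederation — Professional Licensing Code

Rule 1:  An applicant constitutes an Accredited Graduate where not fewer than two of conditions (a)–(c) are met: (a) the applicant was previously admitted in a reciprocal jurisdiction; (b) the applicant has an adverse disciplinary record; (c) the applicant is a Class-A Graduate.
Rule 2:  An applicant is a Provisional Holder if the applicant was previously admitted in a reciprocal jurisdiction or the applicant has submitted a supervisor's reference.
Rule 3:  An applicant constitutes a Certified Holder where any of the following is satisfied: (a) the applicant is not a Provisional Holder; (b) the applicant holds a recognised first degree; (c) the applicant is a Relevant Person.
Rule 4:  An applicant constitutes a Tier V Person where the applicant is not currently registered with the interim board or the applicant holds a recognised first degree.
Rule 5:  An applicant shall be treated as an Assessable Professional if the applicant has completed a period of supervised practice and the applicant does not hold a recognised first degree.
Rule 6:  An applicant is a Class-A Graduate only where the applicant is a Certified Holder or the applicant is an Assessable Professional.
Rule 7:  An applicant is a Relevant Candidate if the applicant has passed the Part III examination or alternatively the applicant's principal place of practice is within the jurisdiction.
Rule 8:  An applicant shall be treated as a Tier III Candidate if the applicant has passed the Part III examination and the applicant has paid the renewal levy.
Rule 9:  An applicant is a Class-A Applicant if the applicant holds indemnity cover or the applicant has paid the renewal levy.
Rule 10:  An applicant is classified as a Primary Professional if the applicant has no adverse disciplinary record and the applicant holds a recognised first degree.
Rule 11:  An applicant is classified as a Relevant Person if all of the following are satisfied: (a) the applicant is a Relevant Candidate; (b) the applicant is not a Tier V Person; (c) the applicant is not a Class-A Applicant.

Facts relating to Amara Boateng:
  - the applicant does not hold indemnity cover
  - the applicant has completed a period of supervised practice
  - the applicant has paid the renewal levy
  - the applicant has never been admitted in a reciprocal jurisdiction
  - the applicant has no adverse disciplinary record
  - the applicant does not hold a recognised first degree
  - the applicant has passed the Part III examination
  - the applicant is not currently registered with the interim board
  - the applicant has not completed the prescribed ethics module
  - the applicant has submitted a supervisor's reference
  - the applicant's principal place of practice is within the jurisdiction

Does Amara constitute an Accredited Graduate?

rule 2 — Provisional Holder: [the applicant was previously admitted in a reciprocal jurisdiction? no] OR [the applicant has submitted a supervisor's reference? yes] → satisfied.
rule 7 — Relevant Candidate: [the applicant has passed the Part III examination? yes] OR [the applicant's principal place of practice is within the jurisdiction? yes] → satisfied.
rule 4 — Tier V Person: [the applicant is not currently registered with the interim board? yes] OR [the applicant holds a recognised first degree? no] → satisfied.
rule 9 — Class-A Applicant: [the applicant holds indemnity cover? no] OR [the applicant has paid the renewal levy? yes] → satisfied.
rule 11 — Relevant Person: [Relevant Candidate (rule 7)? yes] AND [not a Tier V Person (rule 4)? no] AND [not a Class-A Applicant (rule 9)? no] → not satisfied.
rule 3 — Certified Holder: [not a Provisional Holder (rule 2)? no] OR [the applicant holds a recognised first degree? no] OR [Relevant Person (rule 11)? no] → not satisfied.
rule 5 — Assessable Professional: [the applicant has completed a period of supervised practice? yes] AND [the applicant does not hold a recognised first degree? yes] → satisfied.
rule 6 — Class-A Graduate: [Certified Holder (rule 3)? no] OR [Assessable Professional (rule 5)? yes] → satisfied.
rule 1 — Accredited Graduate: the applicant was previously admitted in a reciprocal jurisdiction? no; the applicant has an adverse disciplinary record? no; Class-A Graduate (rule 6)? yes — 1 of 3 hold (need ≥2) → not satisfied.

No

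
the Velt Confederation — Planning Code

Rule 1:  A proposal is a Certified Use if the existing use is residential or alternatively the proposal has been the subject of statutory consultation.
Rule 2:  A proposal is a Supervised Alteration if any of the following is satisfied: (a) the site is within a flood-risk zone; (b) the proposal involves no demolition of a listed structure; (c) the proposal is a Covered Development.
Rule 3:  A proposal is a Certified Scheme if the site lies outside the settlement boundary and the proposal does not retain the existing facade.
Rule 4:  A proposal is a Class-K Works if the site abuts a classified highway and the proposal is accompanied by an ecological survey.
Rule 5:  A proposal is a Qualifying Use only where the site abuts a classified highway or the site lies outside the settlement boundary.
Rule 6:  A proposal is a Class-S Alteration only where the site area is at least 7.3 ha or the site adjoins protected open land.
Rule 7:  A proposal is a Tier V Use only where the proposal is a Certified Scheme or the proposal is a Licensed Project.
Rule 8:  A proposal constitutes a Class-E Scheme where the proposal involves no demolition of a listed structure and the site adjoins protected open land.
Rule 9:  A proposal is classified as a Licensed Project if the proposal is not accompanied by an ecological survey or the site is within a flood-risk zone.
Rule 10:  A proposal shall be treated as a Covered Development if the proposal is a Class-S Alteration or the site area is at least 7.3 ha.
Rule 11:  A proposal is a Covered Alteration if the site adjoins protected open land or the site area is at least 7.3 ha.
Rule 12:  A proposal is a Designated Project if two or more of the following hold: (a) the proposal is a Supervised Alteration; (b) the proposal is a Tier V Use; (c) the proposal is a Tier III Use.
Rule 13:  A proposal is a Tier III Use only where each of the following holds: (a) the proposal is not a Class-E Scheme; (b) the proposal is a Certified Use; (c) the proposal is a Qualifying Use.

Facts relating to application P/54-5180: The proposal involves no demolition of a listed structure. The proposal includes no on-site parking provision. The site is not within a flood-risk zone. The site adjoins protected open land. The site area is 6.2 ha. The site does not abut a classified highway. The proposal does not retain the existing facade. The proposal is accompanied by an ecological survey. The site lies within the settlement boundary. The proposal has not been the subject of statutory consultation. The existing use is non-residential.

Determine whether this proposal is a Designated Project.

Under rule 6: site area: 6.2 ha ≥ 7.3 ha? no; or the site adjoins protected open land? yes. So the proposal is a Class-S Alteration.
Under rule 10: Class-S Alteration (rule 6)? yes; or site area: 6.2 ha ≥ 7.3 ha? no. So the proposal is a Covered Development.
Under rule 2: the site is within a flood-risk zone? no; or the proposal involves no demolition of a listed structure? yes; or Covered Development (rule 10)? yes. So the proposal is a Supervised Alteration.
Under rule 3: the site lies outside the settlement boundary? no; and the proposal does not retain the existing facade? yes. So the proposal is not a Certified Scheme.
Under rule 9: the proposal is not accompanied by an ecological survey? no; or the site is within a flood-risk zone? no. So the proposal is not a Licensed Project.
Under rule 7: Certified Scheme (rule 3)? no; or Licensed Project (rule 9)? no. So the proposal is not a Tier V Use.
Under rule 8: the proposal involves no demolition of a listed structure? yes; and the site adjoins protected open land? yes. So the proposal is a Class-E Scheme.
Under rule 1: the existing use is residential? no; or the proposal has been the subject of statutory consultation? no. So the proposal is not a Certified Use.
Under rule 5: the site abuts a classified highway? no; or the site lies outside the settlement boundary? no. So the proposal is not a Qualifying Use.
Under rule 13: not a Class-E Scheme (rule 8)? no; and Certified Use (rule 1)? no; and Qualifying Use (rule 5)? no. So the proposal is not a Tier III Use.
Under rule 12: Supervised Alteration (rule 2)? yes; Tier V Use (rule 7)? no; Tier III Use (rule 13)? no — 1 of 3 hold (need ≥2) → not satisfied.

No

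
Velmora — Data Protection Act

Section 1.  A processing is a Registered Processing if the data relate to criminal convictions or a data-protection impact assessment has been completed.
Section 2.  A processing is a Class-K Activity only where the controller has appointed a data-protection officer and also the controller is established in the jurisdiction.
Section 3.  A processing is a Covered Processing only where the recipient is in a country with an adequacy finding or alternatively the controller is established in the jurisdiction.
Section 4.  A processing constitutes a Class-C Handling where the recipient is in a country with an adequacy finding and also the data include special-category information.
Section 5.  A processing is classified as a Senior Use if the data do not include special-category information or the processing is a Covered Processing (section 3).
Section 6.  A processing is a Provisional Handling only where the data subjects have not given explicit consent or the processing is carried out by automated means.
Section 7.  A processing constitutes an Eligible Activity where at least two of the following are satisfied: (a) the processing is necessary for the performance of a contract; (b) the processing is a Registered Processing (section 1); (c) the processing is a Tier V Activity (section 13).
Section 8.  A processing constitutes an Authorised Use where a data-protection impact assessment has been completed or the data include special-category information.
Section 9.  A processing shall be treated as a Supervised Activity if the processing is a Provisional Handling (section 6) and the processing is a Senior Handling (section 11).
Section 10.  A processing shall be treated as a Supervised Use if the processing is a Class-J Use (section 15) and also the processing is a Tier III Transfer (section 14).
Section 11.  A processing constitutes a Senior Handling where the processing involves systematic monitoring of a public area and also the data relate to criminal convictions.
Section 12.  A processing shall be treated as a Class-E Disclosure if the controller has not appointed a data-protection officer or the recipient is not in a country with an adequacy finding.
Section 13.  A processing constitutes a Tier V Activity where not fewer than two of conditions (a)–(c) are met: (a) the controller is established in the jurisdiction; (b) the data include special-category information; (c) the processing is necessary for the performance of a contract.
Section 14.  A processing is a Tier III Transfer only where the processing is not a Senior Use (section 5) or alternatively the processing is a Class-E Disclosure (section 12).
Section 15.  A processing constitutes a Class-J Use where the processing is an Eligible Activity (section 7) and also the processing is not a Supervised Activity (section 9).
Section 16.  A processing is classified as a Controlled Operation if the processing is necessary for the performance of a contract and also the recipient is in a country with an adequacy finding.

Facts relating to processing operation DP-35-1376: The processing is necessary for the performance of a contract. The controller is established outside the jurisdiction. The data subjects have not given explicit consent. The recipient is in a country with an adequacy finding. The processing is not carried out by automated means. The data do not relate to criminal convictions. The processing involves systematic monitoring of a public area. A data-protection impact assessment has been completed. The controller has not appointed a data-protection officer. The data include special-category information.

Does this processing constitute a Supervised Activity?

No

section 6 — Provisional Handling: [the data subjects have not given explicit consent? yes] OR [the processing is carried out by automated means? no] → satisfied.
section 11 — Senior Handling: [the processing involves systematic monitoring of a public area? yes] AND [the data relate to criminal convictions? no] → not satisfied.
section 9 — Supervised Activity: [Provisional Handling (section 6)? yes] AND [Senior Handling (section 11)? no] → not satisfied.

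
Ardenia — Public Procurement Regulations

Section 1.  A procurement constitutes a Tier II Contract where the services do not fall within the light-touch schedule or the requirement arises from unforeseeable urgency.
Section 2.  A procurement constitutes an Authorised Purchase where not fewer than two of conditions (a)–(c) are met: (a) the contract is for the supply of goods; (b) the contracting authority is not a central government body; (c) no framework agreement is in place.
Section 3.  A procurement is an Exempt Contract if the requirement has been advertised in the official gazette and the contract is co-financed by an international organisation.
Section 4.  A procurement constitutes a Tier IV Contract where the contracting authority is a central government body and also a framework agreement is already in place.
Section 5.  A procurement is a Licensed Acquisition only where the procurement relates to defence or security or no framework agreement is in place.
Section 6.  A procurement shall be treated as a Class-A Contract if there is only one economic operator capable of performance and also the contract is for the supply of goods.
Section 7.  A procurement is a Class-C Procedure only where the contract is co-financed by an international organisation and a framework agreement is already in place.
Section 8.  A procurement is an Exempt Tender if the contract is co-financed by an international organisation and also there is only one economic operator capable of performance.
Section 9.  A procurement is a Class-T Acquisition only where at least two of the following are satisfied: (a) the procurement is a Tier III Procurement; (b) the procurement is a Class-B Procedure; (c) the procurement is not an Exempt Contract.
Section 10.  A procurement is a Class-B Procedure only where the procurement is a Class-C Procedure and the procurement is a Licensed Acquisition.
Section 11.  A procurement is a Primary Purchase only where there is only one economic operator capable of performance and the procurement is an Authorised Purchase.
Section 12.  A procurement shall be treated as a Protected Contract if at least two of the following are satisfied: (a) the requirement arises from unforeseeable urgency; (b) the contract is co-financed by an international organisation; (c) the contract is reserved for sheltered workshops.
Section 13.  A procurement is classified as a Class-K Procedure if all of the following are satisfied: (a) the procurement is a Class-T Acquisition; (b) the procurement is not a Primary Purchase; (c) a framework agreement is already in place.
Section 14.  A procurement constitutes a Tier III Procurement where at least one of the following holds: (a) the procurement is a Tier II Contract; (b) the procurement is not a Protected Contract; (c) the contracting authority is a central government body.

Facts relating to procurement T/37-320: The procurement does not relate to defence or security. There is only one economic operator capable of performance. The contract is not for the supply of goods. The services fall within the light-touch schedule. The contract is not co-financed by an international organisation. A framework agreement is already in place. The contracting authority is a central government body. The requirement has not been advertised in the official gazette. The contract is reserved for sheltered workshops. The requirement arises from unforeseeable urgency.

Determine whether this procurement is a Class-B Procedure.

Under section 7: the contract is co-financed by an international organisation? no; and a framework agreement is already in place? yes. So the procurement is not a Class-C Procedure.
Under section 5: the procurement relates to defence or security? no; or no framework agreement is in place? no. So the procurement is not a Licensed Acquisition.
Under section 10: Class-C Procedure (section 7)? no; and Licensed Acquisition (section 5)? no. So the procurement is not a Class-B Procedure.

No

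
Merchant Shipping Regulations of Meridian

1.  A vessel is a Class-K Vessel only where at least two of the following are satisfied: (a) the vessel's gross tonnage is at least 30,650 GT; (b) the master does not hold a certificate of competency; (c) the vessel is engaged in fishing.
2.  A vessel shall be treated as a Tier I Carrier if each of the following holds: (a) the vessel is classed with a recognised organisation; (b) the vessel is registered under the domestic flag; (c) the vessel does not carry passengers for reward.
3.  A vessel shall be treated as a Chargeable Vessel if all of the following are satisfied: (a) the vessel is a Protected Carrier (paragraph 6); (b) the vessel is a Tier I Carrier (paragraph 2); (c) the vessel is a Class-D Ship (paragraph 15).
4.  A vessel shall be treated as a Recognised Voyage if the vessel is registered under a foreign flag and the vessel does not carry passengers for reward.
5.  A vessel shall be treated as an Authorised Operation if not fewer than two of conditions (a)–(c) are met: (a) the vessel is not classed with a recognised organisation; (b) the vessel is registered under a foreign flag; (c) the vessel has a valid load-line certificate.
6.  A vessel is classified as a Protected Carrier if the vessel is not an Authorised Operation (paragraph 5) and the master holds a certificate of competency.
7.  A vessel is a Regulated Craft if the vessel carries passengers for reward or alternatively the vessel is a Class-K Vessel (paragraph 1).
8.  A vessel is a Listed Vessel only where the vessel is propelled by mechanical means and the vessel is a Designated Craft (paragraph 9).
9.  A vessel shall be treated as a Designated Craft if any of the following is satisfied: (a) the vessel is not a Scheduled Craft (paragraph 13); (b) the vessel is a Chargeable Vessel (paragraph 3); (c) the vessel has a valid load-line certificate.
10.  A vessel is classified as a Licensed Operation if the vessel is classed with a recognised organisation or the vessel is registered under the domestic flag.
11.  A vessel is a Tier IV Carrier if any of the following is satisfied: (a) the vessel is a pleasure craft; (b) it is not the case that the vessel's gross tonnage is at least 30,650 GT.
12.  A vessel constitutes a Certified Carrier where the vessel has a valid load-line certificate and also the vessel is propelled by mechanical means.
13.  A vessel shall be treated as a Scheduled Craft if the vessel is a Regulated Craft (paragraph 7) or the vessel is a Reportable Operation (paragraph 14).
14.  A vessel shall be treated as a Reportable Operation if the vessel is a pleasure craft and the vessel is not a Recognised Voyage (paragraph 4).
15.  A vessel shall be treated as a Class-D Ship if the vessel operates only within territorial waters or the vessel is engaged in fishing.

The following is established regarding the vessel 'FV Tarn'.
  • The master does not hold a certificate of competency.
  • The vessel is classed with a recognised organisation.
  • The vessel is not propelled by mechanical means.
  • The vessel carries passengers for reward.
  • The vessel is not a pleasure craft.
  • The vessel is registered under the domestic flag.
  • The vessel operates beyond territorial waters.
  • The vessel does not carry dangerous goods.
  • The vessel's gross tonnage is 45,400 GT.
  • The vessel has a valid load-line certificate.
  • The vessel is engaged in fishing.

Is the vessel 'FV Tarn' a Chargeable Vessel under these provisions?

No

paragraph 5 — Authorised Operation: the vessel is not classed with a recognised organisation? no; the vessel is registered under a foreign flag? no; the vessel has a valid load-line certificate? yes — 1 of 3 hold (need ≥2) → not satisfied.
paragraph 6 — Protected Carrier: [not an Authorised Operation (paragraph 5)? yes] AND [the master holds a certificate of competency? no] → not satisfied.
paragraph 2 — Tier I Carrier: [the vessel is classed with a recognised organisation? yes] AND [the vessel is registered under the domestic flag? yes] AND [the vessel does not carry passengers for reward? no] → not satisfied.
paragraph 15 — Class-D Ship: [the vessel operates only within territorial waters? no] OR [the vessel is engaged in fishing? yes] → satisfied.
paragraph 3 — Chargeable Vessel: [Protected Carrier (paragraph 6)? no] AND [Tier I Carrier (paragraph 2)? no] AND [Class-D Ship (paragraph 15)? yes] → not satisfied.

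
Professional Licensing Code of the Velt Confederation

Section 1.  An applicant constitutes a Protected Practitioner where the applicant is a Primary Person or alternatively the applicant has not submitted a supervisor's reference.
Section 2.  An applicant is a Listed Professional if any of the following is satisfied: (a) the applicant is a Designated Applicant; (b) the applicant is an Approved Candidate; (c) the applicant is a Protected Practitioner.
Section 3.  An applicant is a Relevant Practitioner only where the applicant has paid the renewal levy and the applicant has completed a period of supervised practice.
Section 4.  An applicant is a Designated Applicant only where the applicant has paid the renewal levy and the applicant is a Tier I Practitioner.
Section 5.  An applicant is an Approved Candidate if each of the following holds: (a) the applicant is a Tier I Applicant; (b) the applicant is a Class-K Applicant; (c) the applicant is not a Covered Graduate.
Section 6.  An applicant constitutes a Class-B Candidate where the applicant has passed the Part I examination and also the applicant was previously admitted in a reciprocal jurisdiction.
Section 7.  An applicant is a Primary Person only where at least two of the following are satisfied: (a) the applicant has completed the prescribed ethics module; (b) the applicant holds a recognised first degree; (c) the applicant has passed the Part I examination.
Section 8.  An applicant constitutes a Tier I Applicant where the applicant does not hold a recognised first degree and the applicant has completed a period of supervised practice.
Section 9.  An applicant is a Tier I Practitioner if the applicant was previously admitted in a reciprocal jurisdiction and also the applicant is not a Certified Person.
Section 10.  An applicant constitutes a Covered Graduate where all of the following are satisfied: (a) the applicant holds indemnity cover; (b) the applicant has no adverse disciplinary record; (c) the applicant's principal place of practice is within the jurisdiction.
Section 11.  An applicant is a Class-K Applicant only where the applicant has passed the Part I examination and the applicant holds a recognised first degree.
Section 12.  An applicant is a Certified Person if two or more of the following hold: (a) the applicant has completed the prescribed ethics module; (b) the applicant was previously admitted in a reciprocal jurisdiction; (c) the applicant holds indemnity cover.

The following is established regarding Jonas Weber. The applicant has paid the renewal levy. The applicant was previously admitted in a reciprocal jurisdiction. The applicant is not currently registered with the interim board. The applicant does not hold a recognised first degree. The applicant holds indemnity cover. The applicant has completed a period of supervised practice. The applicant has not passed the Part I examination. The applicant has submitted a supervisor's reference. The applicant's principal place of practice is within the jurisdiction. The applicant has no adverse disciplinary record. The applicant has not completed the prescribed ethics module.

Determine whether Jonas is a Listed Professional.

No

Under section 12: the applicant has completed the prescribed ethics module? no; the applicant was previously admitted in a reciprocal jurisdiction? yes; the applicant holds indemnity cover? yes — 2 of 3 hold (need ≥2) → satisfied.
Under section 9: the applicant was previously admitted in a reciprocal jurisdiction? yes; and not a Certified Person (section 12)? no. So the applicant is not a Tier I Practitioner.
Under section 4: the applicant has paid the renewal levy? yes; and Tier I Practitioner (section 9)? no. So the applicant is not a Designated Applicant.
Under section 8: the applicant does not hold a recognised first degree? yes; and the applicant has completed a period of supervised practice? yes. So the applicant is a Tier I Applicant.
Under section 11: the applicant has passed the Part I examination? no; and the applicant holds a recognised first degree? no. So the applicant is not a Class-K Applicant.
Under section 10: the applicant holds indemnity cover? yes; and the applicant has no adverse disciplinary record? yes; and the applicant's principal place of practice is within the jurisdiction? yes. So the applicant is a Covered Graduate.
Under section 5: Tier I Applicant (section 8)? yes; and Class-K Applicant (section 11)? no; and not a Covered Graduate (section 10)? no. So the applicant is not an Approved Candidate.
Under section 7: the applicant has completed the prescribed ethics module? no; the applicant holds a recognised first degree? no; the applicant has passed the Part I examination? no — 0 of 3 hold (need ≥2) → not satisfied.
Under section 1: Primary Person (section 7)? no; or the applicant has not submitted a supervisor's reference? no. So the applicant is not a Protected Practitioner.
Under section 2: Designated Applicant (section 4)? no; or Approved Candidate (section 5)? no; or Protected Practitioner (section 1)? no. So the applicant is not a Listed Professional.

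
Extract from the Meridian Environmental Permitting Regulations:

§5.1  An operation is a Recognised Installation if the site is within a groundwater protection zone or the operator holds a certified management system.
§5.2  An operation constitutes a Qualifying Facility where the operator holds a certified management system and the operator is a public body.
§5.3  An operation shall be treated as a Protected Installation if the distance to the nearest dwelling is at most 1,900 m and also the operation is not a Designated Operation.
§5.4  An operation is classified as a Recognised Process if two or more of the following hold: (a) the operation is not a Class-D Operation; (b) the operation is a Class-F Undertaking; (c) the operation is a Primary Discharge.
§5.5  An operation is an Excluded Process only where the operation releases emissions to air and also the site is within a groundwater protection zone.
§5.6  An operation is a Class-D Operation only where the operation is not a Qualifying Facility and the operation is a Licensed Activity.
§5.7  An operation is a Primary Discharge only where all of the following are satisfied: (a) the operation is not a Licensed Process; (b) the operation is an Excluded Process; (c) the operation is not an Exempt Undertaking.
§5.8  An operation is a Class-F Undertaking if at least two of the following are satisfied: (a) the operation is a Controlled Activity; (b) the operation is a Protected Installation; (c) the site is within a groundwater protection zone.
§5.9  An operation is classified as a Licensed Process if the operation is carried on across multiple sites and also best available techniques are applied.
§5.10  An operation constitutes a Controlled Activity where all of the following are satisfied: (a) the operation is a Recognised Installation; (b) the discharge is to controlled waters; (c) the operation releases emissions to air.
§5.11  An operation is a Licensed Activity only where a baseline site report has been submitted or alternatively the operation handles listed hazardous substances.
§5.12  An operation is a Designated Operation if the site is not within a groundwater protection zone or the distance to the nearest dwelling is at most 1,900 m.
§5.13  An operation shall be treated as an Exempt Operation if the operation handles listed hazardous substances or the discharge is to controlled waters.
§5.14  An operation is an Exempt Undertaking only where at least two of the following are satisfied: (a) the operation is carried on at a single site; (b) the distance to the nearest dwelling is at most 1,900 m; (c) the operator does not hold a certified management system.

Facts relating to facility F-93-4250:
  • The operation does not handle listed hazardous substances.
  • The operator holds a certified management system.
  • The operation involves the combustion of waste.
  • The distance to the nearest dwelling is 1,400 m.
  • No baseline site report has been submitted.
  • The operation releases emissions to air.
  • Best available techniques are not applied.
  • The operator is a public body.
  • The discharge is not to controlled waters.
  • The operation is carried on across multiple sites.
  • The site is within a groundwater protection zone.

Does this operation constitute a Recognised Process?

Under §5.2: the operator holds a certified management system? yes; and the operator is a public body? yes. So the operation is a Qualifying Facility.
Under §5.11: a baseline site report has been submitted? no; or the operation handles listed hazardous substances? no. So the operation is not a Licensed Activity.
Under §5.6: not a Qualifying Facility (§5.2)? no; and Licensed Activity (§5.11)? no. So the operation is not a Class-D Operation.
Under §5.1: the site is within a groundwater protection zone? yes; or the operator holds a certified management system? yes. So the operation is a Recognised Installation.
Under §5.10: Recognised Installation (§5.1)? yes; and the discharge is to controlled waters? no; and the operation releases emissions to air? yes. So the operation is not a Controlled Activity.
Under §5.12: the site is not within a groundwater protection zone? no; or distance to the nearest dwelling: 1,400 m ≤ 1,900 m? yes. So the operation is a Designated Operation.
Under §5.3: distance to the nearest dwelling: 1,400 m ≤ 1,900 m? yes; and not a Designated Operation (§5.12)? no. So the operation is not a Protected Installation.
Under §5.8: Controlled Activity (§5.10)? no; Protected Installation (§5.3)? no; the site is within a groundwater protection zone? yes — 1 of 3 hold (need ≥2) → not satisfied.
Under §5.9: the operation is carried on across multiple sites? yes; and best available techniques are applied? no. So the operation is not a Licensed Process.
Under §5.5: the operation releases emissions to air? yes; and the site is within a groundwater protection zone? yes. So the operation is an Excluded Process.
Under §5.14: the operation is carried on at a single site? no; distance to the nearest dwelling: 1,400 m ≤ 1,900 m? yes; the operator does not hold a certified management system? no — 1 of 3 hold (need ≥2) → not satisfied.
Under §5.7: not a Licensed Process (§5.9)? yes; and Excluded Process (§5.5)? yes; and not an Exempt Undertaking (§5.14)? yes. So the operation is a Primary Discharge.
Under §5.4: not a Class-D Operation (§5.6)? yes; Class-F Undertaking (§5.8)? no; Primary Discharge (§5.7)? yes — 2 of 3 hold (need ≥2) → satisfied.

Yes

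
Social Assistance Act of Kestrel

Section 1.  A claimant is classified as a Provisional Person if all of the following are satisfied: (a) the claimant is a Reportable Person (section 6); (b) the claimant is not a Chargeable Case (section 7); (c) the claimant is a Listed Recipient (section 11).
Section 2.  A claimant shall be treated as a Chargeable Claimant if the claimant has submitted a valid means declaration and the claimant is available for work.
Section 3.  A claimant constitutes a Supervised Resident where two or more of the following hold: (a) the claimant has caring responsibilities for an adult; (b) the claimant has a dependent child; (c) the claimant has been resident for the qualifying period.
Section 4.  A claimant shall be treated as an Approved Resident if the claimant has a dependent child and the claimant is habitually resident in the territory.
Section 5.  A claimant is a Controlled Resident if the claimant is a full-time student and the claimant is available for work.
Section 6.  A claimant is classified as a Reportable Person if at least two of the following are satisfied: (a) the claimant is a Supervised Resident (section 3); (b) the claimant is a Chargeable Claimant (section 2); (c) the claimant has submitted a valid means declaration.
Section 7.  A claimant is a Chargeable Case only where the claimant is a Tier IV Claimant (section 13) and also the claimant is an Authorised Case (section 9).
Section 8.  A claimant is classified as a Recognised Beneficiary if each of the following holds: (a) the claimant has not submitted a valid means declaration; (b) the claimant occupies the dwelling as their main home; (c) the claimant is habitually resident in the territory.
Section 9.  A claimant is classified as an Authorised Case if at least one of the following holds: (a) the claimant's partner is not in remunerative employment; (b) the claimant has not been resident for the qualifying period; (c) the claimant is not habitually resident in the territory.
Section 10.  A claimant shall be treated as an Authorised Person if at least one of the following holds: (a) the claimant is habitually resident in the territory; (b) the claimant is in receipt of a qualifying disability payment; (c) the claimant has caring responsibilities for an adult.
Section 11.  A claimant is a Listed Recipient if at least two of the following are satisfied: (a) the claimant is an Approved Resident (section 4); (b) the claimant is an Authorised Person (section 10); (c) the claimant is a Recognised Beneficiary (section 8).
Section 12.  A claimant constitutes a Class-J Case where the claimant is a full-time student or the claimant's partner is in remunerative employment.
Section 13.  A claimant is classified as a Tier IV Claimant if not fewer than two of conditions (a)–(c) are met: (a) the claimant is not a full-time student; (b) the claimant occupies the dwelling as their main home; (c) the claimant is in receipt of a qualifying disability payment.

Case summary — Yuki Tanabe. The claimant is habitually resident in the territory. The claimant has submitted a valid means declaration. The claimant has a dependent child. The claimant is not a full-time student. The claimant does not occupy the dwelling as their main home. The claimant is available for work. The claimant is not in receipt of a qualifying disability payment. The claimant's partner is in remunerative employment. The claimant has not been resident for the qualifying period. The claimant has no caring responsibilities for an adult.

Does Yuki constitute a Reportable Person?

Yes

section 3 — Supervised Resident: the claimant has caring responsibilities for an adult? no; the claimant has a dependent child? yes; the claimant has been resident for the qualifying period? no — 1 of 3 hold (need ≥2) → not satisfied.
section 2 — Chargeable Claimant: [the claimant has submitted a valid means declaration? yes] AND [the claimant is available for work? yes] → satisfied.
section 6 — Reportable Person: Supervised Resident (section 3)? no; Chargeable Claimant (section 2)? yes; the claimant has submitted a valid means declaration? yes — 2 of 3 hold (need ≥2) → satisfied.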